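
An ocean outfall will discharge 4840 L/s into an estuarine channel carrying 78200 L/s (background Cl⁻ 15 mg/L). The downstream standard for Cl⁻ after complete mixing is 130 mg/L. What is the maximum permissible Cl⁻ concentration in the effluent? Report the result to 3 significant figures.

1990 mg/L

At the limit, (Qr·Cr + Qe·Cₑ)/(Qr + Qe) = 130:
Cₑ = (83040·130 − 78200·15.00) / 4840 = 1988 mg/L.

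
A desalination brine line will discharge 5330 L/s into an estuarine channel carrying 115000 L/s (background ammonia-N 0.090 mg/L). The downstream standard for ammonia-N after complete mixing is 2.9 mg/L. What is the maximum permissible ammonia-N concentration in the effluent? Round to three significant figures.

At the limit, (Qr·Cr + Qe·Cₑ)/(Qr + Qe) = 2.9:
Cₑ = (120300·2.9 − 115000·0.09000) / 5330 = 63.53 mg/L.

63.5 mg/L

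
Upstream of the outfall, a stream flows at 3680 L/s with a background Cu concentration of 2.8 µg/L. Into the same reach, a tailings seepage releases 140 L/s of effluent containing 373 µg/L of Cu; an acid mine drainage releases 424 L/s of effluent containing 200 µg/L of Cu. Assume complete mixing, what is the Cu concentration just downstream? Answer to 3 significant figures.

Conservation of mass: C = (3680·2.800 + 140.0·373.0 + 424.0·200.0) / 4244 = 147300/4244 = 34.71 µg/L.

34.7 µg/L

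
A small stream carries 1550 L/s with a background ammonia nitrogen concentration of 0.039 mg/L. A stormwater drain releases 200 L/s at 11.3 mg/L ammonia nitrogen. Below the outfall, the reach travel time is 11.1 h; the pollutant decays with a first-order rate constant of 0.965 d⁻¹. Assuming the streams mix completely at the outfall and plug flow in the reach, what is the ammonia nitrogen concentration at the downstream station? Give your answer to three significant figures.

Flow-weighted average: C = (1550·0.03900 + 200.0·11.30) / 1750 = 2320/1750 = 1.326 mg/L.
Applying C = C₀e^(−kt): 1.326 × 0.6400 = 0.8486 mg/L.

0.849 mg/L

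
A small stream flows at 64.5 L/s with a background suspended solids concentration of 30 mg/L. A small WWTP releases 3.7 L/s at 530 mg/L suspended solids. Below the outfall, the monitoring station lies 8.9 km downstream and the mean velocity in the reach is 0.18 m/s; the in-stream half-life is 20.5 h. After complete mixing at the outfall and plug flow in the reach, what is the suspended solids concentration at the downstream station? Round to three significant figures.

After mixing, C = (64.50·30.00 + 3.700·530.0) / 68.20 = 3896/68.20 = 57.13 mg/L.
Travel time t = 8.9·1000 / 0.18 = 49440 s = 13.73 h.
Half-life 20.5 h → k = ln 2 / 20.5 = 0.03381 h⁻¹ = 0.8115 d⁻¹.
Decay over the reach: 57.13·exp(−kt) = 57.13·0.6285 = 35.90 mg/L.

35.9 mg/L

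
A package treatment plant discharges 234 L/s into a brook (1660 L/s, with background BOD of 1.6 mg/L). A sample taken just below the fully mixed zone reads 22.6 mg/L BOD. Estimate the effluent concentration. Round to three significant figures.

Mass balance: 1660·1.600 + 234.0·Cₑ = 1894·22.60
→ Cₑ = (1894·22.60 − 1660·1.600) / 234.0 = 171.6 mg/L.

172 mg/L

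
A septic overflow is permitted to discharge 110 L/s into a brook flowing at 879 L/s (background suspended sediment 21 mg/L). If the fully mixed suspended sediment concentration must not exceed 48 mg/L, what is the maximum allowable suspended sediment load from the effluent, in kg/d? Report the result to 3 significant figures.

2510 kg/d

Mass balance at the limit: 879.0·21.00 + 110.0·Cₑ = 989.0·48 → Cₑ = 263.8 mg/L.
110.0 L/s = 0.1100 m³/s. Load = 0.1100 m³/s × 263.8 g/m³ × 86 400 s/d = 2507 kg/d.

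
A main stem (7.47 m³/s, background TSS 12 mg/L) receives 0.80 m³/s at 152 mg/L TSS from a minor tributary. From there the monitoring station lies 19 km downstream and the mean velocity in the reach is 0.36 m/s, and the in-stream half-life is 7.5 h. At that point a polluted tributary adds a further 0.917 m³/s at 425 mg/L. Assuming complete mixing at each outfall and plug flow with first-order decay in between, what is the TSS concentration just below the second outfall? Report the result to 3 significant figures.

48.4 mg/L

Mixed concentration C = ΣQC/ΣQ = (7.470·12.00 + 0.8000·152.0) / 8.270 = 211.2/8.270 = 25.54 mg/L; combined flow 8.270 m³/s.
Travel time t = 19·1000 / 0.36 = 52780 s = 14.66 h.
Half-life 7.5 h → k = ln 2 / 7.5 = 0.09242 h⁻¹ = 2.218 d⁻¹.
Decay over the reach: 25.54·exp(−kt) = 25.54·0.2580 = 6.589 mg/L.
At the second outfall, C = (8.270·6.589 + 0.9170·425.0) / (8.270 + 0.9170) = 48.35 mg/L.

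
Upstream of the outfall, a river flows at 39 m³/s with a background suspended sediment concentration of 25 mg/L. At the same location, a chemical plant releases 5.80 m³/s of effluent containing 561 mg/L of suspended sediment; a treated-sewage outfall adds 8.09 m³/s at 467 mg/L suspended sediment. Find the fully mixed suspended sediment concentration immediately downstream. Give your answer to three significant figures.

151 mg/L

Mixed concentration C = ΣQC/ΣQ = (39.00·25.00 + 5.800·561.0 + 8.090·467.0) / 52.89 = 8007/52.89 = 151.4 mg/L.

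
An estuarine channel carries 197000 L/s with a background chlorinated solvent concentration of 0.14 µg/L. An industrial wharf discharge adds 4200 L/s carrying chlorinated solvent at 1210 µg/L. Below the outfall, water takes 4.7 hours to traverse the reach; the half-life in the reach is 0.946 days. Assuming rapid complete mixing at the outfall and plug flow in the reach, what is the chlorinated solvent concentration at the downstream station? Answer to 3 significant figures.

22.0 µg/L

Flow-weighted average: C = (197000·0.1400 + 4200·1210) / 201200 = 5110000/201200 = 25.40 µg/L.
Half-life 0.946 d → k = ln 2 / 0.946 = 0.7327 d⁻¹.
After decay, C = 25.40 × e^(−kt) = 25.40 × 0.8663 = 22.00 µg/L.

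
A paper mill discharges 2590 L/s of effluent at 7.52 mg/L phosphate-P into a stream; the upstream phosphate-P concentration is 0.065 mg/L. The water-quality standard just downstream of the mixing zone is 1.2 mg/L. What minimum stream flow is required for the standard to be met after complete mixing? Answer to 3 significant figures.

Set C_mix = 1.2: (Q·0.06500 + 2590·7.520) / (Q + 2590) = 1.2
→ Q = 2590·(7.520 − 1.2)/(1.2 − 0.06500) = 14420 L/s.

14400 L/s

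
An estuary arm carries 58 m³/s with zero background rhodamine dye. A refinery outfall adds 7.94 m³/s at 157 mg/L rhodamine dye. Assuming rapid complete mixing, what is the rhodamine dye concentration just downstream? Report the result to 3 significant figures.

18.9 mg/L

Flow-weighted average: C = (58.00·0 + 7.940·157.0) / 65.94 = 1247/65.94 = 18.90 mg/L.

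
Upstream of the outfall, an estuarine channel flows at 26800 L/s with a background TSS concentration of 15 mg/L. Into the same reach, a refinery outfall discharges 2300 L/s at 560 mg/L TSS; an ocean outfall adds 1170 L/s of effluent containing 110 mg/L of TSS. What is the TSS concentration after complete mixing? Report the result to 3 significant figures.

Mixed concentration C = ΣQC/ΣQ = (26800·15.00 + 2300·560.0 + 1170·110.0) / 30270 = 1819000/30270 = 60.08 mg/L.

60.1 mg/L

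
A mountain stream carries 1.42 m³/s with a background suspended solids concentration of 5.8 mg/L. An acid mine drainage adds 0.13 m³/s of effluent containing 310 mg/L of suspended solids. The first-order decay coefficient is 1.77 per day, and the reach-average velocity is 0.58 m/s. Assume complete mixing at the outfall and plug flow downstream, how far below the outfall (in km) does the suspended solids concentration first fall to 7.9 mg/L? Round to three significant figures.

39.0 km

Conservation of mass: C = (1.420·5.800 + 0.1300·310.0) / 1.550 = 48.54/1.550 = 31.31 mg/L.
Set 31.31·exp(−k·t) = 7.9 → t = ln(31.31/7.9)/k = 67230 s = 18.67 h.
Distance = v·t = 0.58·67230 = 38990 m = 38.99 km.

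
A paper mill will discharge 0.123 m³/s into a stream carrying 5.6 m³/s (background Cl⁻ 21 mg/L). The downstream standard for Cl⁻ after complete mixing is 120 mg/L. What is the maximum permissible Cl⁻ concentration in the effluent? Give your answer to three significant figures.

4630 mg/L

At the limit, (Qr·Cr + Qe·Cₑ)/(Qr + Qe) = 120:
Cₑ = (5.723·120 − 5.600·21.00) / 0.1230 = 4627 mg/L.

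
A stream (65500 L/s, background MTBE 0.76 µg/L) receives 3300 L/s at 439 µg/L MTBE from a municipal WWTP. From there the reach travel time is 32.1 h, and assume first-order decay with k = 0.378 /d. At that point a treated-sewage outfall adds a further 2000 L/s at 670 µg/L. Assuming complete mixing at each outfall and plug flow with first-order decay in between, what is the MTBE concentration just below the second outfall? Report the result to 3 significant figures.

Flow-weighted average: C = (65500·0.7600 + 3300·439.0) / 68800 = 1498000/68800 = 21.78 µg/L; combined flow 68800 L/s.
First-order decay: C = 21.78·exp(−k·t) = 21.78·0.6032 = 13.14 µg/L.
At the second outfall, C = (68800·13.14 + 2000·670.0) / (68800 + 2000) = 31.69 µg/L.

31.7 µg/L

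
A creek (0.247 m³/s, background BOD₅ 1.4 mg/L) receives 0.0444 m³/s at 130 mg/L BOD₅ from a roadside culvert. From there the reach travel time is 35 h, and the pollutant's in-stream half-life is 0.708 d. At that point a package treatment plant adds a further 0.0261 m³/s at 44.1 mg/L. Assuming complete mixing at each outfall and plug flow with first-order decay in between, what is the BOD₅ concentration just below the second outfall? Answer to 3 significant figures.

8.25 mg/L

Mass balance: C = (0.2470·1.400 + 0.04440·130.0) / 0.2914 = 6.118/0.2914 = 20.99 mg/L; combined flow 0.2914 m³/s.
Half-life 0.708 d → k = ln 2 / 0.708 = 0.9790 d⁻¹.
After decay, C = 20.99 × e^(−kt) = 20.99 × 0.2399 = 5.036 mg/L.
Second outfall: C = (0.2914·5.036 + 0.02610·44.10)/0.3175 = 8.247 mg/L.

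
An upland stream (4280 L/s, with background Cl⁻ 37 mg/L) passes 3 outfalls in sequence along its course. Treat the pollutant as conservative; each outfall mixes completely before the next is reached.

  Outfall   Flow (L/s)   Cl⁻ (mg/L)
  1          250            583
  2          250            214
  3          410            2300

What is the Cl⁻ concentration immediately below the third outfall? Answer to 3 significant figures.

251 mg/L

Outfall 1: combined Q = 4530 L/s; C = (4280·37.00 + 250.0·583.0)/4530 = 67.13 mg/L.
Outfall 2: combined Q = 4780 L/s; C = (4530·67.13 + 250.0·214.0)/4780 = 74.81 mg/L.
Outfall 3: combined Q = 5190 L/s; C = (4780·74.81 + 410.0·2300)/5190 = 250.6 mg/L.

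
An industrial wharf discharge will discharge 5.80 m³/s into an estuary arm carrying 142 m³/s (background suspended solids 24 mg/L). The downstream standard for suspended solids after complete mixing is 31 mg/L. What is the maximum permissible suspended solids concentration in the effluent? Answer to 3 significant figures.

At the limit, (Qr·Cr + Qe·Cₑ)/(Qr + Qe) = 31:
Cₑ = (147.8·31 − 142.0·24.00) / 5.800 = 202.4 mg/L.

202 mg/L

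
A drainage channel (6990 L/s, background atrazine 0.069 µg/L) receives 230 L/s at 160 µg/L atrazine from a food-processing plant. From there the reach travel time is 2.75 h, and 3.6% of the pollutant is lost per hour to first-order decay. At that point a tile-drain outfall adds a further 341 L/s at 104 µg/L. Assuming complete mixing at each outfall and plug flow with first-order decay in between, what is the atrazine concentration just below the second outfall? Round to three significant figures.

9.15 µg/L

Mixed concentration C = ΣQC/ΣQ = (6990·0.06900 + 230.0·160.0) / 7220 = 37280/7220 = 5.164 µg/L; combined flow 7220 L/s.
3.6%/h lost → k = −ln(1 − 0.036) = 0.03666 h⁻¹.
After decay, C = 5.164 × e^(−kt) = 5.164 × 0.9041 = 4.669 µg/L.
Second outfall: C = (7220·4.669 + 341.0·104.0)/7561 = 9.148 µg/L.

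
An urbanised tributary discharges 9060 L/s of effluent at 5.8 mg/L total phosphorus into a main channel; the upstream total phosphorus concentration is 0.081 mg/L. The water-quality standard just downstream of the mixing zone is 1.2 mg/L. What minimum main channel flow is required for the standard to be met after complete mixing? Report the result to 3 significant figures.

Set C_mix = 1.2: (Q·0.08100 + 9060·5.800) / (Q + 9060) = 1.2
→ Q = 9060·(5.800 − 1.2)/(1.2 − 0.08100) = 37240 L/s.

37200 L/s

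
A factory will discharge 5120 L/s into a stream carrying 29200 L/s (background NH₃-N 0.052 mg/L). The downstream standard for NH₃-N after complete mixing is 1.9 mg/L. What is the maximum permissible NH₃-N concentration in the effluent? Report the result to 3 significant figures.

At the limit, (Qr·Cr + Qe·Cₑ)/(Qr + Qe) = 1.9:
Cₑ = (34320·1.9 − 29200·0.05200) / 5120 = 12.44 mg/L.

12.4 mg/L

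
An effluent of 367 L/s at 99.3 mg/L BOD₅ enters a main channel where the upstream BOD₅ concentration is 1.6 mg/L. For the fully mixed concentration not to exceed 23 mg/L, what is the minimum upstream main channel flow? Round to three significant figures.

1310 L/s

Set C_mix = 23: (Q·1.600 + 367.0·99.30) / (Q + 367.0) = 23
→ Q = 367.0·(99.30 − 23)/(23 − 1.600) = 1309 L/s.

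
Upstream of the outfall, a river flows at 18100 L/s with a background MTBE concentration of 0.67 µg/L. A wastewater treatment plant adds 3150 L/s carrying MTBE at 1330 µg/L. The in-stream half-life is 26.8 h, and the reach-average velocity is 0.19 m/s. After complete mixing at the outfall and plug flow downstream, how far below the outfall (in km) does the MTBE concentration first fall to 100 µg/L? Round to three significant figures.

After mixing, C = (18100·0.6700 + 3150·1330) / 21250 = 4202000/21250 = 197.7 µg/L.
Half-life 26.8 h → k = ln 2 / 26.8 = 0.02586 h⁻¹ = 0.6207 d⁻¹.
Set 197.7·exp(−k·t) = 100 → t = ln(197.7/100)/k = 94890 s = 26.36 h.
Distance = v·t = 0.19·94890 = 18030 m = 18.03 km.

18.0 km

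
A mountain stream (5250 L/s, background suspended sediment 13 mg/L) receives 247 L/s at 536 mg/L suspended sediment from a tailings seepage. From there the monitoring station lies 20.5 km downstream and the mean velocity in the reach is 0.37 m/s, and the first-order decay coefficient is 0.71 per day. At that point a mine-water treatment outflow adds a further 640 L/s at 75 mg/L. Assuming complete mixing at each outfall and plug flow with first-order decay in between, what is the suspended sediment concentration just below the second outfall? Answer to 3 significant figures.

Conservation of mass: C = (5250·13.00 + 247.0·536.0) / 5497 = 200600/5497 = 36.50 mg/L; combined flow 5497 L/s.
Travel time t = 20.5·1000 / 0.37 = 55410 s = 15.39 h.
Applying C = C₀e^(−kt): 36.50 × 0.6343 = 23.15 mg/L.
Second outfall: C = (5497·23.15 + 640.0·75.00)/6137 = 28.56 mg/L.

28.6 mg/L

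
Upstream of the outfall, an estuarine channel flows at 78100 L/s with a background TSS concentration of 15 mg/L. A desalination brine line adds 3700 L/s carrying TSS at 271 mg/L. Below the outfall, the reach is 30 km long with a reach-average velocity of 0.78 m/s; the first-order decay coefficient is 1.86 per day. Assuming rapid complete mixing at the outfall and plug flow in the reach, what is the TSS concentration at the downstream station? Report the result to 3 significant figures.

11.6 mg/L

Mixed concentration C = ΣQC/ΣQ = (78100·15.00 + 3700·271.0) / 81800 = 2174000/81800 = 26.58 mg/L.
Travel time t = 30·1000 / 0.78 = 38460 s = 10.68 h.
Applying C = C₀e^(−kt): 26.58 × 0.4369 = 11.61 mg/L.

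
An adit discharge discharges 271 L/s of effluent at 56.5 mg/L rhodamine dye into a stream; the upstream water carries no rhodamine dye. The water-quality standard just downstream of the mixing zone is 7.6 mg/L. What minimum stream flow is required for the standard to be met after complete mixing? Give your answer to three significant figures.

1740 L/s

Set C_mix = 7.6: (Q·0 + 271.0·56.50) / (Q + 271.0) = 7.6
→ Q = 271.0·(56.50 − 7.6)/(7.6 − 0) = 1744 L/s.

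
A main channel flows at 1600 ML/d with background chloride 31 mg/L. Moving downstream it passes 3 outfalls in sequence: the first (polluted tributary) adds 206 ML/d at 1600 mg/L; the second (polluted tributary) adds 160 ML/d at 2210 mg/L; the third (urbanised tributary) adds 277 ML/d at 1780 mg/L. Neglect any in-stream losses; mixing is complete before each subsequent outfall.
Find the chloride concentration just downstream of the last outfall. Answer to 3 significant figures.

547 mg/L

Outfall 1: combined Q = 1806 ML/d; C = (1600·31.00 + 206.0·1600)/1806 = 210.0 mg/L.
Outfall 2: combined Q = 1966 ML/d; C = (1806·210.0 + 160.0·2210)/1966 = 372.7 mg/L.
Outfall 3: combined Q = 2243 ML/d; C = (1966·372.7 + 277.0·1780)/2243 = 546.5 mg/L.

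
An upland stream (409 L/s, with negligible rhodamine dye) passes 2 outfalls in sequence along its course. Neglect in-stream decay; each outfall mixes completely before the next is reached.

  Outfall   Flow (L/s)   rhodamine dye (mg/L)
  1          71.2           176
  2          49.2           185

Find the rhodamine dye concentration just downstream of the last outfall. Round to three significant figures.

Below outfall 1: Q → 480.2 L/s, C = (409.0·0 + 71.20·176.0)/480.2 = 26.10 mg/L.
Below outfall 2: Q → 529.4 L/s, C = (480.2·26.10 + 49.20·185.0)/529.4 = 40.86 mg/L.

40.9 mg/L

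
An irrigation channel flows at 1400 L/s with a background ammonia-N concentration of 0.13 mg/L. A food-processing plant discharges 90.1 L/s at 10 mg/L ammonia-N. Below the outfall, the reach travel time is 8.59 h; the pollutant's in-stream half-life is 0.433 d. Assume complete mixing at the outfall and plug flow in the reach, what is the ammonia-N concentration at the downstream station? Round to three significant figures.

0.410 mg/L

Mixed concentration C = ΣQC/ΣQ = (1400·0.1300 + 90.10·10.00) / 1490 = 1083/1490 = 0.7268 mg/L.
Half-life 0.433 d → k = ln 2 / 0.433 = 1.601 d⁻¹.
After decay, C = 0.7268 × e^(−kt) = 0.7268 × 0.5639 = 0.4098 mg/L.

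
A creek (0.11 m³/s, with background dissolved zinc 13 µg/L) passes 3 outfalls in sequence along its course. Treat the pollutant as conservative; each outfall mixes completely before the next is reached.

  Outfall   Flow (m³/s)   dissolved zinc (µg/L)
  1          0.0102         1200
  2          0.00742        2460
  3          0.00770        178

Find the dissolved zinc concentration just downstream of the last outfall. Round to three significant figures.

246 µg/L

Below outfall 1: Q → 0.1202 m³/s, C = (0.1100·13.00 + 0.01020·1200)/0.1202 = 113.7 µg/L.
Below outfall 2: Q → 0.1276 m³/s, C = (0.1202·113.7 + 0.007420·2460)/0.1276 = 250.1 µg/L.
Below outfall 3: Q → 0.1353 m³/s, C = (0.1276·250.1 + 0.007700·178.0)/0.1353 = 246.0 µg/L.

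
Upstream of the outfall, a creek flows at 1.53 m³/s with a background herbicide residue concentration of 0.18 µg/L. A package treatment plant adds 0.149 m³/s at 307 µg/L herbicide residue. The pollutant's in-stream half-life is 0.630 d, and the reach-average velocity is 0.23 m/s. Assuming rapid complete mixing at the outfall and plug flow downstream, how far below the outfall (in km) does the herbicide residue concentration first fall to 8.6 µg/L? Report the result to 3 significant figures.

20.9 km

Conservation of mass: C = (1.530·0.1800 + 0.1490·307.0) / 1.679 = 46.02/1.679 = 27.41 µg/L.
Half-life 0.630 d → k = ln 2 / 0.630 = 1.100 d⁻¹.
Set 27.41·exp(−k·t) = 8.6 → t = ln(27.41/8.6)/k = 91020 s = 25.28 h.
Distance = v·t = 0.23·91020 = 20930 m = 20.93 km.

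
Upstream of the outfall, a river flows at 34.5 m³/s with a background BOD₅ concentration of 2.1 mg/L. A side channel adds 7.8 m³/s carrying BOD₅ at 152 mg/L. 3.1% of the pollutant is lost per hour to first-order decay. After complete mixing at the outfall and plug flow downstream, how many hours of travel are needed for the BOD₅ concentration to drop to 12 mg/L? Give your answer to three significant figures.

Mass balance: C = (34.50·2.100 + 7.800·152.0) / 42.30 = 1258/42.30 = 29.74 mg/L.
3.1%/h lost → k = −ln(1 − 0.031) = 0.03149 h⁻¹.
29.74·exp(−k·t) = 12 → t = ln(29.74/12)/k = 103800 s = 28.82 h.

28.8 h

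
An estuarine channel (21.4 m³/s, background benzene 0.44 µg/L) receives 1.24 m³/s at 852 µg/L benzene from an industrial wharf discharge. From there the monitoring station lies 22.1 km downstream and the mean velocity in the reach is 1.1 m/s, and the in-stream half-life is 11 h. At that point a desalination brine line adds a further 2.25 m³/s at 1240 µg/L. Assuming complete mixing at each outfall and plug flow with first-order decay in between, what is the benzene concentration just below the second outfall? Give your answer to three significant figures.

142 µg/L

After mixing, C = (21.40·0.4400 + 1.240·852.0) / 22.64 = 1066/22.64 = 47.08 µg/L; combined flow 22.64 m³/s.
Travel time t = 22.1·1000 / 1.1 = 20090 s = 5.581 h.
Half-life 11 h → k = ln 2 / 11 = 0.06301 h⁻¹ = 1.512 d⁻¹.
After decay, C = 47.08 × e^(−kt) = 47.08 × 0.7035 = 33.12 µg/L.
Second outfall: C = (22.64·33.12 + 2.250·1240)/24.89 = 142.2 µg/L.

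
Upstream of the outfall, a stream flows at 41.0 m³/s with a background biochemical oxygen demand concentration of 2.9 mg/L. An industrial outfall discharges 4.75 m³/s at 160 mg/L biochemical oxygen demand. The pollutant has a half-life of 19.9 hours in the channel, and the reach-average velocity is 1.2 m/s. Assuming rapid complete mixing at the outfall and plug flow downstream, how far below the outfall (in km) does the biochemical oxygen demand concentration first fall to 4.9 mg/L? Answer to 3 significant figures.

Mass balance: C = (41.00·2.900 + 4.750·160.0) / 45.75 = 878.9/45.75 = 19.21 mg/L.
Half-life 19.9 h → k = ln 2 / 19.9 = 0.03483 h⁻¹ = 0.8360 d⁻¹.
Set 19.21·exp(−k·t) = 4.9 → t = ln(19.21/4.9)/k = 141200 s = 39.22 h.
Distance = v·t = 1.2·141200 = 169400 m = 169.4 km.

169 km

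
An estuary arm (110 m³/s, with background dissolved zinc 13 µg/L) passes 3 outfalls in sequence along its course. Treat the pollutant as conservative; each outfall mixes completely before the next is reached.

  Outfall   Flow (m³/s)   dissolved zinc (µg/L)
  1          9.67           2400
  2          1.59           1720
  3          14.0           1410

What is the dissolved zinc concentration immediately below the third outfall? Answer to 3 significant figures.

348 µg/L

Below outfall 1: Q → 119.7 m³/s, C = (110.0·13.00 + 9.670·2400)/119.7 = 205.9 µg/L.
Below outfall 2: Q → 121.3 m³/s, C = (119.7·205.9 + 1.590·1720)/121.3 = 225.7 µg/L.
Below outfall 3: Q → 135.3 m³/s, C = (121.3·225.7 + 14.00·1410)/135.3 = 348.3 µg/L.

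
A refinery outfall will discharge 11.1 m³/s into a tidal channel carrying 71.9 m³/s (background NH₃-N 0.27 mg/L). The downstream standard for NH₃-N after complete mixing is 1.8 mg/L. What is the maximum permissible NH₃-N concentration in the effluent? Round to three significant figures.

11.7 mg/L

At the limit, (Qr·Cr + Qe·Cₑ)/(Qr + Qe) = 1.8:
Cₑ = (83.00·1.8 − 71.90·0.2700) / 11.10 = 11.71 mg/L.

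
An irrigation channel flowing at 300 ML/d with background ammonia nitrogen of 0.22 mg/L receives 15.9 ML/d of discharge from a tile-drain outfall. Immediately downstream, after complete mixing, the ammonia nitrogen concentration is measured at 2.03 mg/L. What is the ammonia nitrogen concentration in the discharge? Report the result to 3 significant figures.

Mass balance: 300.0·0.2200 + 15.90·Cₑ = 315.9·2.030
→ Cₑ = (315.9·2.030 − 300.0·0.2200) / 15.90 = 36.18 mg/L.

36.2 mg/L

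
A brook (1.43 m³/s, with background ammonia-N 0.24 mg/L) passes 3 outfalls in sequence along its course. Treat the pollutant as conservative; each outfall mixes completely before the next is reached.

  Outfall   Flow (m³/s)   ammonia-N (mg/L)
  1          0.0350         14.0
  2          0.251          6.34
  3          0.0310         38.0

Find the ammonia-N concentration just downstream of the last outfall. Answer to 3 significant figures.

Below outfall 1: Q → 1.465 m³/s, C = (1.430·0.2400 + 0.03500·14.00)/1.465 = 0.5687 mg/L.
Below outfall 2: Q → 1.716 m³/s, C = (1.465·0.5687 + 0.2510·6.340)/1.716 = 1.413 mg/L.
Below outfall 3: Q → 1.747 m³/s, C = (1.716·1.413 + 0.03100·38.00)/1.747 = 2.062 mg/L.

2.06 mg/L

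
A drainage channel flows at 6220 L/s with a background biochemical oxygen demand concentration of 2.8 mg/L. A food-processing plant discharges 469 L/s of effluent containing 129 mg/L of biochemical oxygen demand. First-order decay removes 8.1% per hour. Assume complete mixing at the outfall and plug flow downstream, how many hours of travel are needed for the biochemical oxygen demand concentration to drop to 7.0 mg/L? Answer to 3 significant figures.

6.03 h

After mixing, C = (6220·2.800 + 469.0·129.0) / 6689 = 77920/6689 = 11.65 mg/L.
8.1%/h lost → k = −ln(1 − 0.081) = 0.08447 h⁻¹.
11.65·exp(−k·t) = 7.0 → t = ln(11.65/7.0)/k = 21700 s = 6.029 h.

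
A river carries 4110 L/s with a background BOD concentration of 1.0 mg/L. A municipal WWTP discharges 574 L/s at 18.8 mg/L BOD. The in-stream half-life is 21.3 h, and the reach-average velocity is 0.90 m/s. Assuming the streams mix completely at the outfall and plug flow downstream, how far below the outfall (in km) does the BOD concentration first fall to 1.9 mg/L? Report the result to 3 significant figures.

Mixed concentration C = ΣQC/ΣQ = (4110·1.000 + 574.0·18.80) / 4684 = 14900/4684 = 3.181 mg/L.
Half-life 21.3 h → k = ln 2 / 21.3 = 0.03254 h⁻¹ = 0.7810 d⁻¹.
Set 3.181·exp(−k·t) = 1.9 → t = ln(3.181/1.9)/k = 57020 s = 15.84 h.
Distance = v·t = 0.90·57020 = 51320 m = 51.32 km.

51.3 km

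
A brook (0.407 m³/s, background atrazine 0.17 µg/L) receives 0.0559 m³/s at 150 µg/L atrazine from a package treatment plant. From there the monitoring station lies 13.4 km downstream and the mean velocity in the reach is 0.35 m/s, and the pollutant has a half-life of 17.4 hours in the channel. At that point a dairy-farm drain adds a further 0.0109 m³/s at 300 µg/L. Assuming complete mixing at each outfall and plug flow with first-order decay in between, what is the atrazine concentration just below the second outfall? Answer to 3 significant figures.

Flow-weighted average: C = (0.4070·0.1700 + 0.05590·150.0) / 0.4629 = 8.454/0.4629 = 18.26 µg/L; combined flow 0.4629 m³/s.
Travel time t = 13.4·1000 / 0.35 = 38290 s = 10.63 h.
Half-life 17.4 h → k = ln 2 / 17.4 = 0.03984 h⁻¹ = 0.9561 d⁻¹.
After decay, C = 18.26 × e^(−kt) = 18.26 × 0.6547 = 11.96 µg/L.
Second outfall: C = (0.4629·11.96 + 0.01090·300.0)/0.4738 = 18.58 µg/L.

18.6 µg/L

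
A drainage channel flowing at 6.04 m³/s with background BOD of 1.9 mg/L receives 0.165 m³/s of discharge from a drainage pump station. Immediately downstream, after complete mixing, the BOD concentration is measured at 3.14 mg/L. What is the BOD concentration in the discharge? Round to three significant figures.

Mass balance: 6.040·1.900 + 0.1650·Cₑ = 6.205·3.140
→ Cₑ = (6.205·3.140 − 6.040·1.900) / 0.1650 = 48.53 mg/L.

48.5 mg/L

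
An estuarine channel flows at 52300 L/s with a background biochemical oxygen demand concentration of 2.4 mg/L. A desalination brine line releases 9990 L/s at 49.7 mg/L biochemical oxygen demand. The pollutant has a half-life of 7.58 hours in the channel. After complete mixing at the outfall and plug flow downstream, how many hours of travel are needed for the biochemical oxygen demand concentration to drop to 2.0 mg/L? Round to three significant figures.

17.6 h

Mass balance: C = (52300·2.400 + 9990·49.70) / 62290 = 622000/62290 = 9.986 mg/L.
Half-life 7.58 h → k = ln 2 / 7.58 = 0.09144 h⁻¹ = 2.195 d⁻¹.
9.986·exp(−k·t) = 2.0 → t = ln(9.986/2.0)/k = 63310 s = 17.58 h.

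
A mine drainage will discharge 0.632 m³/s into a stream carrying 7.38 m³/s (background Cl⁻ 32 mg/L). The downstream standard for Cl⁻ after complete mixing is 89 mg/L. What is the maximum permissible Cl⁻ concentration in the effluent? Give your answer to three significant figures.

At the limit, (Qr·Cr + Qe·Cₑ)/(Qr + Qe) = 89:
Cₑ = (8.012·89 − 7.380·32.00) / 0.6320 = 754.6 mg/L.

755 mg/L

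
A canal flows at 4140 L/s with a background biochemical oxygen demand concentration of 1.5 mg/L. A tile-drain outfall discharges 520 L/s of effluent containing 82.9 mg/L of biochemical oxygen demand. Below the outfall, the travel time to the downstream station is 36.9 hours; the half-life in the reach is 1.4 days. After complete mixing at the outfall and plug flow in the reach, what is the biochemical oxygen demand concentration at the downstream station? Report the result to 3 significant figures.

4.94 mg/L

Conservation of mass: C = (4140·1.500 + 520.0·82.90) / 4660 = 49320/4660 = 10.58 mg/L.
Half-life 1.4 d → k = ln 2 / 1.4 = 0.4951 d⁻¹.
First-order decay: C = 10.58·exp(−k·t) = 10.58·0.4671 = 4.943 mg/L.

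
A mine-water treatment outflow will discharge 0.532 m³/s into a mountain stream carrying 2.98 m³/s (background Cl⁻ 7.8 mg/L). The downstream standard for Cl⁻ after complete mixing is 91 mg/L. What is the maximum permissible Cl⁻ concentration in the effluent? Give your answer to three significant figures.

557 mg/L

At the limit, (Qr·Cr + Qe·Cₑ)/(Qr + Qe) = 91:
Cₑ = (3.512·91 − 2.980·7.800) / 0.5320 = 557.0 mg/L.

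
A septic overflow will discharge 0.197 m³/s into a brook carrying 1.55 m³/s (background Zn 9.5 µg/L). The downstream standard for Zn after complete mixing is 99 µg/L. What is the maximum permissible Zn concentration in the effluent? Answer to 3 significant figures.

803 µg/L

At the limit, (Qr·Cr + Qe·Cₑ)/(Qr + Qe) = 99:
Cₑ = (1.747·99 − 1.550·9.500) / 0.1970 = 803.2 µg/L.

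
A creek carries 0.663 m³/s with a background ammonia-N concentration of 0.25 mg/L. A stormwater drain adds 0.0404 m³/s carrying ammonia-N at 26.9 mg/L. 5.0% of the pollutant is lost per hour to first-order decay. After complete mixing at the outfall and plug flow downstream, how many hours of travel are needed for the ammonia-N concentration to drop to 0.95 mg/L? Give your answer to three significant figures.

Mixed concentration C = ΣQC/ΣQ = (0.6630·0.2500 + 0.04040·26.90) / 0.7034 = 1.253/0.7034 = 1.781 mg/L.
5.0%/h lost → k = −ln(1 − 0.05) = 0.05129 h⁻¹.
1.781·exp(−k·t) = 0.95 → t = ln(1.781/0.95)/k = 44100 s = 12.25 h.

12.2 h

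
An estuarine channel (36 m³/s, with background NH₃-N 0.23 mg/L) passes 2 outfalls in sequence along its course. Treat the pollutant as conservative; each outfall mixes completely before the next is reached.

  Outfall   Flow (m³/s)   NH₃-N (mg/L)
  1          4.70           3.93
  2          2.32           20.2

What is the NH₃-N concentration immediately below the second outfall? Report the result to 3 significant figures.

1.71 mg/L

Outfall 1: combined Q = 40.70 m³/s; C = (36.00·0.2300 + 4.700·3.930)/40.70 = 0.6573 mg/L.
Outfall 2: combined Q = 43.02 m³/s; C = (40.70·0.6573 + 2.320·20.20)/43.02 = 1.711 mg/L.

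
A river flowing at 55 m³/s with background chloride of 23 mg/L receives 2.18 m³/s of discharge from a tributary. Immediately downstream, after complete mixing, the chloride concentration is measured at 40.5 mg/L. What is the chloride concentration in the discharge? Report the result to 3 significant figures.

482 mg/L

Mass balance: 55.00·23.00 + 2.180·Cₑ = 57.18·40.50
→ Cₑ = (57.18·40.50 − 55.00·23.00) / 2.180 = 482.0 mg/L.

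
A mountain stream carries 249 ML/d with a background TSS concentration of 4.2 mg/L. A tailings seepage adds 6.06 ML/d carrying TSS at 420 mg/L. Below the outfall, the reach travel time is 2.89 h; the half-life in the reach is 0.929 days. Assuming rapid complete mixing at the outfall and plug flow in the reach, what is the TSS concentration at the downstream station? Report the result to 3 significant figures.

Mass balance: C = (249.0·4.200 + 6.060·420.0) / 255.1 = 3591/255.1 = 14.08 mg/L.
Half-life 0.929 d → k = ln 2 / 0.929 = 0.7461 d⁻¹.
After decay, C = 14.08 × e^(−kt) = 14.08 × 0.9141 = 12.87 mg/L.

12.9 mg/L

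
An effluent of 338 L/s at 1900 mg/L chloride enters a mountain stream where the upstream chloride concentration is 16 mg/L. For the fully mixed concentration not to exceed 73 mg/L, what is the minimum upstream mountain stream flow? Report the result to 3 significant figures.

10800 L/s

Set C_mix = 73: (Q·16.00 + 338.0·1900) / (Q + 338.0) = 73
→ Q = 338.0·(1900 − 73)/(73 − 16.00) = 10830 L/s.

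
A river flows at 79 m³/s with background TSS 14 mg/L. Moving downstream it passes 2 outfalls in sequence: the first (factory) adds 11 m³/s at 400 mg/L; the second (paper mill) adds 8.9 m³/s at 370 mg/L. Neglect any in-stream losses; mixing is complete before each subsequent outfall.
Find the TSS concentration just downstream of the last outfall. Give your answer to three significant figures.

Below outfall 1: Q → 90.00 m³/s, C = (79.00·14.00 + 11.00·400.0)/90.00 = 61.18 mg/L.
Below outfall 2: Q → 98.90 m³/s, C = (90.00·61.18 + 8.900·370.0)/98.90 = 88.97 mg/L.

89.0 mg/L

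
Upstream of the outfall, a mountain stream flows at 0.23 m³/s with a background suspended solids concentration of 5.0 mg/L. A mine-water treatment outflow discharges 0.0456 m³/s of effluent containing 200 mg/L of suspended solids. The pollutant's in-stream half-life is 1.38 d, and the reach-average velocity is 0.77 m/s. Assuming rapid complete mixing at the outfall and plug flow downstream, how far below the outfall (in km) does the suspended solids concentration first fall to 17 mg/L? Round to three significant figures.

After mixing, C = (0.2300·5.000 + 0.04560·200.0) / 0.2756 = 10.27/0.2756 = 37.26 mg/L.
Half-life 1.38 d → k = ln 2 / 1.38 = 0.5023 d⁻¹.
Set 37.26·exp(−k·t) = 17 → t = ln(37.26/17)/k = 135000 s = 37.50 h.
Distance = v·t = 0.77·135000 = 104000 m = 104.0 km.

104 km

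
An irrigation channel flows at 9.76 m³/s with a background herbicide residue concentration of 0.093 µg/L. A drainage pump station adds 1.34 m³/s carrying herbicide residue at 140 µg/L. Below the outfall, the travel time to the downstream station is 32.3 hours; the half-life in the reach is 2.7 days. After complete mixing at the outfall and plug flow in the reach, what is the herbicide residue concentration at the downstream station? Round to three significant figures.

12.0 µg/L

After mixing, C = (9.760·0.09300 + 1.340·140.0) / 11.10 = 188.5/11.10 = 16.98 µg/L.
Half-life 2.7 d → k = ln 2 / 2.7 = 0.2567 d⁻¹.
Applying C = C₀e^(−kt): 16.98 × 0.7079 = 12.02 µg/L.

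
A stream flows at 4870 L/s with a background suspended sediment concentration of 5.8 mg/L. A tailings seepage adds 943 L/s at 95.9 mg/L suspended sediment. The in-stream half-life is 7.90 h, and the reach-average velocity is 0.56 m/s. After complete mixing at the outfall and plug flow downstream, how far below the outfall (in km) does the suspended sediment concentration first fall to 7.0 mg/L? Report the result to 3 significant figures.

24.6 km

Flow-weighted average: C = (4870·5.800 + 943.0·95.90) / 5813 = 118700/5813 = 20.42 mg/L.
Half-life 7.90 h → k = ln 2 / 7.90 = 0.08774 h⁻¹ = 2.106 d⁻¹.
Set 20.42·exp(−k·t) = 7.0 → t = ln(20.42/7.0)/k = 43920 s = 12.20 h.
Distance = v·t = 0.56·43920 = 24600 m = 24.60 km.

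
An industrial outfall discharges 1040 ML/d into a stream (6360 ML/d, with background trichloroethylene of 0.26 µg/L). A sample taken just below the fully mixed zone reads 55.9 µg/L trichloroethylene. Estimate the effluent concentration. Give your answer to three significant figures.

396 µg/L

Mass balance: 6360·0.2600 + 1040·Cₑ = 7400·55.90
→ Cₑ = (7400·55.90 − 6360·0.2600) / 1040 = 396.2 µg/L.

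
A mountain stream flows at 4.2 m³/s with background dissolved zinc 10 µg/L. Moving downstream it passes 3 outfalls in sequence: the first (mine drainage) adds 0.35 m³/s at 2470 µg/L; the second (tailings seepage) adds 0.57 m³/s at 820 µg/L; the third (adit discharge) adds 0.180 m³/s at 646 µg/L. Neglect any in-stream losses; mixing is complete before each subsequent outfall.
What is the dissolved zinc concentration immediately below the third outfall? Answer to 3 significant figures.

Outfall 1: combined Q = 4.550 m³/s; C = (4.200·10.00 + 0.3500·2470)/4.550 = 199.2 µg/L.
Outfall 2: combined Q = 5.120 m³/s; C = (4.550·199.2 + 0.5700·820.0)/5.120 = 268.3 µg/L.
Outfall 3: combined Q = 5.300 m³/s; C = (5.120·268.3 + 0.1800·646.0)/5.300 = 281.2 µg/L.

281 µg/L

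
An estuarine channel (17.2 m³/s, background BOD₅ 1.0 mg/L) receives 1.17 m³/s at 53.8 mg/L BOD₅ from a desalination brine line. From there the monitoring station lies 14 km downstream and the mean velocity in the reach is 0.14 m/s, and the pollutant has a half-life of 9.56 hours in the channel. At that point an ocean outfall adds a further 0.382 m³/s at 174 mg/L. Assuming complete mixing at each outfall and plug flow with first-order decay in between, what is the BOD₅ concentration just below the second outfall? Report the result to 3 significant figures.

4.11 mg/L

Flow-weighted average: C = (17.20·1.000 + 1.170·53.80) / 18.37 = 80.15/18.37 = 4.363 mg/L; combined flow 18.37 m³/s.
Travel time t = 14·1000 / 0.14 = 100000 s = 27.78 h.
Half-life 9.56 h → k = ln 2 / 9.56 = 0.07250 h⁻¹ = 1.740 d⁻¹.
Decay over the reach: 4.363·exp(−kt) = 4.363·0.1335 = 0.5822 mg/L.
Second outfall: C = (18.37·0.5822 + 0.3820·174.0)/18.75 = 4.115 mg/L.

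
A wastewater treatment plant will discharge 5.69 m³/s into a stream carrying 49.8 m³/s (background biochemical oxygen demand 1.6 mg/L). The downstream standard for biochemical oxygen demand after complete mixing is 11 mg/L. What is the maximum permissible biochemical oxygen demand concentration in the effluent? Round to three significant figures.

93.3 mg/L

At the limit, (Qr·Cr + Qe·Cₑ)/(Qr + Qe) = 11:
Cₑ = (55.49·11 − 49.80·1.600) / 5.690 = 93.27 mg/L.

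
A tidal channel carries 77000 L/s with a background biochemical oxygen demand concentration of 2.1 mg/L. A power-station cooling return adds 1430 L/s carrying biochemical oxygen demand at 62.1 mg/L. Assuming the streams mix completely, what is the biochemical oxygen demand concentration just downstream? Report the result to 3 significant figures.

3.19 mg/L

Conservation of mass: C = (77000·2.100 + 1430·62.10) / 78430 = 250500/78430 = 3.194 mg/L.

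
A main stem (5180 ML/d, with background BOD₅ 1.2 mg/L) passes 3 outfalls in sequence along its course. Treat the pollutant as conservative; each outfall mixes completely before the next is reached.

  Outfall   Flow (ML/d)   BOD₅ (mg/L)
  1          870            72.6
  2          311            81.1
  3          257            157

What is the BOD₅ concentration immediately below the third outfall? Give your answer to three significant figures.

20.4 mg/L

Outfall 1: combined Q = 6050 ML/d; C = (5180·1.200 + 870.0·72.60)/6050 = 11.47 mg/L.
Outfall 2: combined Q = 6361 ML/d; C = (6050·11.47 + 311.0·81.10)/6361 = 14.87 mg/L.
Outfall 3: combined Q = 6618 ML/d; C = (6361·14.87 + 257.0·157.0)/6618 = 20.39 mg/L.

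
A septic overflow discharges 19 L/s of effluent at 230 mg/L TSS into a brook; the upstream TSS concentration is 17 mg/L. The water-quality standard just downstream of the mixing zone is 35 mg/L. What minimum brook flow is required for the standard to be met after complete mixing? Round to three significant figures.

206 L/s

Set C_mix = 35: (Q·17.00 + 19.00·230.0) / (Q + 19.00) = 35
→ Q = 19.00·(230.0 − 35)/(35 − 17.00) = 205.8 L/s.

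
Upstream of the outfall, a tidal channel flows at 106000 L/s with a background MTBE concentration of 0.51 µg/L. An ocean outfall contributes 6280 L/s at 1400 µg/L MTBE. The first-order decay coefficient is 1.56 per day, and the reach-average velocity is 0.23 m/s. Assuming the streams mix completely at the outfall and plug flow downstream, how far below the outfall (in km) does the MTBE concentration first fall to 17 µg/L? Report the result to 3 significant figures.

19.5 km

Mass balance: C = (106000·0.5100 + 6280·1400) / 112300 = 8846000/112300 = 78.79 µg/L.
Set 78.79·exp(−k·t) = 17 → t = ln(78.79/17)/k = 84930 s = 23.59 h.
Distance = v·t = 0.23·84930 = 19530 m = 19.53 km.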